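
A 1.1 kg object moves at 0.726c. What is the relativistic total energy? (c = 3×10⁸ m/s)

γ = 1/√(1 - 0.726²) = 1.4541
mc² = 1.1 × (3×10⁸)² = 9.900×10¹⁶ J
E = γmc² = 1.4541 × 9.900×10¹⁶ = 1.440×10¹⁷ J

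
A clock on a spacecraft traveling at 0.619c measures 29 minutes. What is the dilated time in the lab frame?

Proper time Δt₀ = 29 minutes
γ = 1/√(1 - 0.619²) = 1.273
Δt = γΔt₀ = 1.273 × 29 = 36.92 minutes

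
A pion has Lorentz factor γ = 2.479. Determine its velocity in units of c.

From γ = 1/√(1 - v²/c²):
1/γ² = 1/2.479² = 0.1627
v²/c² = 1 - 0.1627 = 0.8373
v/c = √(0.8373) = 0.9150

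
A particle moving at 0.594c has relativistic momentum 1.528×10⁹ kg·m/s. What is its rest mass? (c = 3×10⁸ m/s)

γ = 1/√(1 - 0.594²) = 1.243
v = 0.594 × 3×10⁸ = 1.782×10⁸ m/s
m = p/(γv) = 1.528×10⁹/(1.243 × 1.782×10⁸) = 6.898 kg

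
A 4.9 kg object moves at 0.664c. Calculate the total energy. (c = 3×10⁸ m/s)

γ = 1/√(1 - 0.664²) = 1.3374
mc² = 4.9 × (3×10⁸)² = 4.410×10¹⁷ J
E = γmc² = 1.3374 × 4.410×10¹⁷ = 5.898×10¹⁷ J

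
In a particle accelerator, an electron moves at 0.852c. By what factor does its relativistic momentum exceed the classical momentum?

p_rel = γmv, p_class = mv
Ratio = γ = 1/√(1 - 0.852²)
= 1/√(0.274096) = 1.910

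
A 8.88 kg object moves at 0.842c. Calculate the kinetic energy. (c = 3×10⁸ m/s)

γ = 1/√(1 - 0.842²) = 1.8536
γ - 1 = 0.8536
KE = (γ-1)mc² = 0.8536 × 8.88 × (3×10⁸)² = 6.822×10¹⁷ J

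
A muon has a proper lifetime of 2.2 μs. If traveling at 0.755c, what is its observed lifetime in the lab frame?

Proper lifetime τ₀ = 2.2 μs
γ = 1/√(1 - 0.755²) = 1.525
τ = γτ₀ = 1.525 × 2.2 μs = 3.355 μs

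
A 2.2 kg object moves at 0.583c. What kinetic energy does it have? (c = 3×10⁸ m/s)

γ = 1/√(1 - 0.583²) = 1.2308
γ - 1 = 0.2308
KE = (γ-1)mc² = 0.2308 × 2.2 × (3×10⁸)² = 4.570×10¹⁶ J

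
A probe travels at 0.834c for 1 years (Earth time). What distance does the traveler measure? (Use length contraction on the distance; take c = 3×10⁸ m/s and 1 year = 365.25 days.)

Earth distance: d = v × t = 0.834c × 1 yr = 7.89571×10¹⁵ m
γ = 1.81237
d' = d/γ = 7.89571×10¹⁵/1.81237 = 4.357×10¹⁵ m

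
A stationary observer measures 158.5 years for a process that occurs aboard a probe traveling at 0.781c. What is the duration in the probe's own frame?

Dilated time Δt = 158.5 years
γ = 1/√(1 - 0.781²) = 1.6012
Δt₀ = Δt/γ = 158.5/1.6012 = 98.99 years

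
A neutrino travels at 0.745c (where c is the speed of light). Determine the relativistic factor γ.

v/c = 0.745, so (v/c)² = 0.555025
1 - (v/c)² = 0.444975
γ = 1/√(0.444975) = 1.499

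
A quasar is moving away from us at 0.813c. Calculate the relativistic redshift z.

β = 0.813
(1+β)/(1-β) = 1.813/0.187 = 9.695
√(9.695) = 3.114
z = 3.114 - 1 = 2.114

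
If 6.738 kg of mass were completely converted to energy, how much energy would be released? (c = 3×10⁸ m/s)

Using E = mc²:
c² = (3×10⁸)² = 9×10¹⁶ m²/s²
E = 6.738 × 9×10¹⁶ = 6.064×10¹⁷ J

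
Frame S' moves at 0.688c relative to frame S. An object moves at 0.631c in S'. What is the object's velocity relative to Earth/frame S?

u = (u' + v)/(1 + u'v/c²)
Numerator: 0.631 + 0.688 = 1.319
Denominator: 1 + 0.434128 = 1.434128
u = 1.319/1.434128 = 0.9197c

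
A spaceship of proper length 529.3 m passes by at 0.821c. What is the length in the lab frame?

Proper length L₀ = 529.3 m
γ = 1/√(1 - 0.821²) = 1.7515
L = L₀/γ = 529.3/1.7515 = 302.2 m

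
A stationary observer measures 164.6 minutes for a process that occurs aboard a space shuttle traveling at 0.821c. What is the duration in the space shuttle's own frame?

Dilated time Δt = 164.6 minutes
γ = 1/√(1 - 0.821²) = 1.75153
Δt₀ = Δt/γ = 164.6/1.75153 = 93.97 minutes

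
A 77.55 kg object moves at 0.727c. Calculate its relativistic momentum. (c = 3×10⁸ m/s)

γ = 1/√(1 - 0.727²) = 1.456
v = 0.727 × 3×10⁸ = 2.181×10⁸ m/s
p = γmv = 1.456 × 77.55 × 2.181×10⁸ = 2.463×10¹⁰ kg·m/s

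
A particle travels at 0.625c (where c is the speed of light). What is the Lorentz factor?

v/c = 0.625, so (v/c)² = 0.390625
1 - (v/c)² = 0.609375
γ = 1/√(0.609375) = 1.281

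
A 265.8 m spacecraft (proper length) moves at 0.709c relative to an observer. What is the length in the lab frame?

Proper length L₀ = 265.8 m
γ = 1/√(1 - 0.709²) = 1.418
L = L₀/γ = 265.8/1.418 = 187.4 m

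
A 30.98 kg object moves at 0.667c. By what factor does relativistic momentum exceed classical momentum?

p_rel = γmv, p_class = mv
Ratio = γ = 1/√(1 - 0.667²) = 1.342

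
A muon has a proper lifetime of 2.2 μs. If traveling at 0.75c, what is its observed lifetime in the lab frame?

Proper lifetime τ₀ = 2.2 μs
γ = 1/√(1 - 0.75²) = 1.512
τ = γτ₀ = 1.512 × 2.2 μs = 3.326 μs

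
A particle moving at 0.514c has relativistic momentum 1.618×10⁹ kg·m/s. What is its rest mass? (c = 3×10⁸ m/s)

γ = 1/√(1 - 0.514²) = 1.1658
v = 0.514 × 3×10⁸ = 1.542×10⁸ m/s
m = p/(γv) = 1.618×10⁹/(1.1658 × 1.542×10⁸) = 9.001 kg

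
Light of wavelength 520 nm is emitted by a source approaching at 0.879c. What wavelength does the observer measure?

β = 0.879
Wavelength Doppler factor = √(0.121/1.879) = √(0.06440) = 0.2538
λ_obs = 520 × 0.2538 = 132.0 nm (blueshift)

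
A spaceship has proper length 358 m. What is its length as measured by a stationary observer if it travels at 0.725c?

Proper length L₀ = 358 m
γ = 1/√(1 - 0.725²) = 1.452
L = L₀/γ = 358/1.452 = 246.6 m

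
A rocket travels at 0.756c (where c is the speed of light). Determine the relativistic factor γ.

v/c = 0.756, so (v/c)² = 0.571536
1 - (v/c)² = 0.428464
γ = 1/√(0.428464) = 1.528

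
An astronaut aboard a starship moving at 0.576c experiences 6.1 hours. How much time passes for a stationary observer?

Proper time Δt₀ = 6.1 hours
γ = 1/√(1 - 0.576²) = 1.2233
Δt = γΔt₀ = 1.2233 × 6.1 = 7.462 hours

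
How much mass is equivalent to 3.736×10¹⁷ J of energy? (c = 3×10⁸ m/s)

From E = mc², we get m = E/c²
c² = (3×10⁸)² = 9×10¹⁶ m²/s²
m = 3.736×10¹⁷ / 9×10¹⁶ = 4.151 kg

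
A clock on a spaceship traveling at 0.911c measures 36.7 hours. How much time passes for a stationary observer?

Proper time Δt₀ = 36.7 hours
γ = 1/√(1 - 0.911²) = 2.4248
Δt = γΔt₀ = 2.4248 × 36.7 = 88.99 hours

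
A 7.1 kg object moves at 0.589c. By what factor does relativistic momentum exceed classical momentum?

p_rel = γmv, p_class = mv
Ratio = γ = 1/√(1 - 0.589²) = 1.237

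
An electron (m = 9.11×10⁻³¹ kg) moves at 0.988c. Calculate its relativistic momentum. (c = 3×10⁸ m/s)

γ = 1/√(1 - 0.988²) = 6.474
v = 0.988 × 3×10⁸ = 2.964×10⁸ m/s
p = γmv = 6.474 × 9.11×10⁻³¹ × 2.964×10⁸ = 1.748×10⁻²¹ kg·m/s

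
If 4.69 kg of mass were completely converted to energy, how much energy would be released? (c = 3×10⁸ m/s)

Using E = mc²:
c² = (3×10⁸)² = 9×10¹⁶ m²/s²
E = 4.69 × 9×10¹⁶ = 4.221×10¹⁷ J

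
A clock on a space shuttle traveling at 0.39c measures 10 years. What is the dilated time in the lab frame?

Proper time Δt₀ = 10 years
γ = 1/√(1 - 0.39²) = 1.086
Δt = γΔt₀ = 1.086 × 10 = 10.86 years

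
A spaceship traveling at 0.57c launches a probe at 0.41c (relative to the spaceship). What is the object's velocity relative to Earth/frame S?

u = (u' + v)/(1 + u'v/c²)
Numerator: 0.41 + 0.57 = 0.98
Denominator: 1 + 0.2337 = 1.2337
u = 0.98/1.2337 = 0.7944c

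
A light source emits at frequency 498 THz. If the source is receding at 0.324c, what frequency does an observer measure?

β = v/c = 0.324
(1-β)/(1+β) = 0.676/1.324 = 0.51057
Doppler factor = √(0.51057) = 0.7145
f_obs = 498 × 0.7145 = 355.8 THz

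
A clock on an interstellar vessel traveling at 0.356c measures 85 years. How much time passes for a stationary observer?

Proper time Δt₀ = 85 years
γ = 1/√(1 - 0.356²) = 1.0701
Δt = γΔt₀ = 1.0701 × 85 = 90.96 years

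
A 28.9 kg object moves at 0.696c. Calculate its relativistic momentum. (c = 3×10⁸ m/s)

γ = 1/√(1 - 0.696²) = 1.3927
v = 0.696 × 3×10⁸ = 2.088×10⁸ m/s
p = γmv = 1.3927 × 28.9 × 2.088×10⁸ = 8.404×10⁹ kg·m/s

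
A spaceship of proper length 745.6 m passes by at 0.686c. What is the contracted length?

Proper length L₀ = 745.6 m
γ = 1/√(1 - 0.686²) = 1.3744
L = L₀/γ = 745.6/1.3744 = 542.5 m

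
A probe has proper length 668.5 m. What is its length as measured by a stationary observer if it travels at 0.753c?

Proper length L₀ = 668.5 m
γ = 1/√(1 - 0.753²) = 1.5197
L = L₀/γ = 668.5/1.5197 = 439.9 m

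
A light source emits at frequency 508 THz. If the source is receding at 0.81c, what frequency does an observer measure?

β = v/c = 0.81
(1-β)/(1+β) = 0.19/1.81 = 0.1050
Doppler factor = √(0.1050) = 0.3240
f_obs = 508 × 0.3240 = 164.6 THz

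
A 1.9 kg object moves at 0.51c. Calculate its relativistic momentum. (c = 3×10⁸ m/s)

γ = 1/√(1 - 0.51²) = 1.1626
v = 0.51 × 3×10⁸ = 1.530×10⁸ m/s
p = γmv = 1.1626 × 1.9 × 1.530×10⁸ = 3.380×10⁸ kg·m/s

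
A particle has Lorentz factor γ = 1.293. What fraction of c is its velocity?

From γ = 1/√(1 - v²/c²):
1/γ² = 1/1.293² = 0.59814
v²/c² = 1 - 0.59814 = 0.40186
v/c = √(0.40186) = 0.6339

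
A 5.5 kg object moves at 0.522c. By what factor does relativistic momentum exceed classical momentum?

p_rel = γmv, p_class = mv
Ratio = γ = 1/√(1 - 0.522²) = 1.172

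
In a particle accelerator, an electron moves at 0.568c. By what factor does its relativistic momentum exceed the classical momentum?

p_rel = γmv, p_class = mv
Ratio = γ = 1/√(1 - 0.568²)
= 1/√(0.677376) = 1.215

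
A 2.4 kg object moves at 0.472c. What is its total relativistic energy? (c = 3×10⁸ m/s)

γ = 1/√(1 - 0.472²) = 1.1343
mc² = 2.4 × (3×10⁸)² = 2.160×10¹⁷ J
E = γmc² = 1.1343 × 2.160×10¹⁷ = 2.450×10¹⁷ J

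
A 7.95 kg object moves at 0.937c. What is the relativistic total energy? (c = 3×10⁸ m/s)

γ = 1/√(1 - 0.937²) = 2.863
mc² = 7.95 × (3×10⁸)² = 7.155×10¹⁷ J
E = γmc² = 2.863 × 7.155×10¹⁷ = 2.048×10¹⁸ J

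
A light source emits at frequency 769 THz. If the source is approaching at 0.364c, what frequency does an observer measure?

β = v/c = 0.364
(1+β)/(1-β) = 1.364/0.636 = 2.1447
Doppler factor = √(2.1447) = 1.464
f_obs = 769 × 1.464 = 1126 THz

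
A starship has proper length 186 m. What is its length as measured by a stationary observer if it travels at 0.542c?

Proper length L₀ = 186 m
γ = 1/√(1 - 0.542²) = 1.190
L = L₀/γ = 186/1.190 = 156.3 m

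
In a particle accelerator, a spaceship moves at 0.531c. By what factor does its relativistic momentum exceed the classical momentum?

p_rel = γmv, p_class = mv
Ratio = γ = 1/√(1 - 0.531²)
= 1/√(0.718039) = 1.180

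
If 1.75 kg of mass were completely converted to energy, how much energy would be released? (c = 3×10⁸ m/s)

Using E = mc²:
c² = (3×10⁸)² = 9×10¹⁶ m²/s²
E = 1.75 × 9×10¹⁶ = 1.575×10¹⁷ J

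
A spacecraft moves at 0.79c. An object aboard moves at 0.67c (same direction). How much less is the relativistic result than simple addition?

Classical: u' + v = 0.67 + 0.79 = 1.46c
Relativistic: u = (0.67 + 0.79)/(1 + 0.5293) = 1.46/1.5293 = 0.9547c
Difference: 1.46 - 0.9547 = 0.5053c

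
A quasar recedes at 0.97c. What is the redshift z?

β = 0.97
(1+β)/(1-β) = 1.97/0.03 = 65.6667
√(65.6667) = 8.103
z = 8.103 - 1 = 7.103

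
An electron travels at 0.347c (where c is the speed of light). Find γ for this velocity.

v/c = 0.347, so (v/c)² = 0.120409
1 - (v/c)² = 0.879591
γ = 1/√(0.879591) = 1.066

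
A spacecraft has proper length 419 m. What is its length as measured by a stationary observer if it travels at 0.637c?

Proper length L₀ = 419 m
γ = 1/√(1 - 0.637²) = 1.2972
L = L₀/γ = 419/1.2972 = 323.0 m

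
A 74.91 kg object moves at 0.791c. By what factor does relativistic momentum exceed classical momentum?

p_rel = γmv, p_class = mv
Ratio = γ = 1/√(1 - 0.791²) = 1.634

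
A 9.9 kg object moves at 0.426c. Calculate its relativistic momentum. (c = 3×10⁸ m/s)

γ = 1/√(1 - 0.426²) = 1.105
v = 0.426 × 3×10⁸ = 1.278×10⁸ m/s
p = γmv = 1.105 × 9.9 × 1.278×10⁸ = 1.398×10⁹ kg·m/s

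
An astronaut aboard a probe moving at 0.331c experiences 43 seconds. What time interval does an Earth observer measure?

Proper time Δt₀ = 43 seconds
γ = 1/√(1 - 0.331²) = 1.0597
Δt = γΔt₀ = 1.0597 × 43 = 45.57 seconds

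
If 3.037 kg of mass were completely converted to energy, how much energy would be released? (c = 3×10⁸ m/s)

Using E = mc²:
c² = (3×10⁸)² = 9×10¹⁶ m²/s²
E = 3.037 × 9×10¹⁶ = 2.733×10¹⁷ J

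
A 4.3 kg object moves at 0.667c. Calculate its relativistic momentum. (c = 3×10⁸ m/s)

γ = 1/√(1 - 0.667²) = 1.342
v = 0.667 × 3×10⁸ = 2.001×10⁸ m/s
p = γmv = 1.342 × 4.3 × 2.001×10⁸ = 1.155×10⁹ kg·m/s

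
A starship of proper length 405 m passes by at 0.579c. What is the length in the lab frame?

Proper length L₀ = 405 m
γ = 1/√(1 - 0.579²) = 1.2265
L = L₀/γ = 405/1.2265 = 330.2 m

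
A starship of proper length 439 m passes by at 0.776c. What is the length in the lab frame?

Proper length L₀ = 439 m
γ = 1/√(1 - 0.776²) = 1.5855
L = L₀/γ = 439/1.5855 = 276.9 m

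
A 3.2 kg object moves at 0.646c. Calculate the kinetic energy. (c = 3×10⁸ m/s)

γ = 1/√(1 - 0.646²) = 1.31004
γ - 1 = 0.31004
KE = (γ-1)mc² = 0.31004 × 3.2 × (3×10⁸)² = 8.929×10¹⁶ J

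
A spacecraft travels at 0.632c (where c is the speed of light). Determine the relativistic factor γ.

v/c = 0.632, so (v/c)² = 0.399424
1 - (v/c)² = 0.600576
γ = 1/√(0.600576) = 1.290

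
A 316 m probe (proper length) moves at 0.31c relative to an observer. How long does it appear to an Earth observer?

Proper length L₀ = 316 m
γ = 1/√(1 - 0.31²) = 1.052
L = L₀/γ = 316/1.052 = 300.4 m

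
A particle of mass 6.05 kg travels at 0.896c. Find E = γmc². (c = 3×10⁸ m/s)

γ = 1/√(1 - 0.896²) = 2.252
mc² = 6.05 × (3×10⁸)² = 5.445×10¹⁷ J
E = γmc² = 2.252 × 5.445×10¹⁷ = 1.226×10¹⁸ J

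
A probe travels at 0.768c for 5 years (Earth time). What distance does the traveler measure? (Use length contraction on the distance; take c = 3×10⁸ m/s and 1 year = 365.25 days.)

Earth distance: d = v × t = 0.768c × 5 yr = 3.6354×10¹⁶ m
γ = 1.5614
d' = d/γ = 3.6354×10¹⁶/1.5614 = 2.328×10¹⁶ m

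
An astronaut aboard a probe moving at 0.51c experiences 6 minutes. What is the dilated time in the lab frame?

Proper time Δt₀ = 6 minutes
γ = 1/√(1 - 0.51²) = 1.16255
Δt = γΔt₀ = 1.16255 × 6 = 6.975 minutes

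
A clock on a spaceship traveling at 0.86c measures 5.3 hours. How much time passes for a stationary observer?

Proper time Δt₀ = 5.3 hours
γ = 1/√(1 - 0.86²) = 1.960
Δt = γΔt₀ = 1.960 × 5.3 = 10.39 hours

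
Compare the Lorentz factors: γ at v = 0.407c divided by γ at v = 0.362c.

γ₁ = 1/√(1 - 0.407²) = 1.095
γ₂ = 1/√(1 - 0.362²) = 1.073
γ₁/γ₂ = 1.095/1.073 = 1.021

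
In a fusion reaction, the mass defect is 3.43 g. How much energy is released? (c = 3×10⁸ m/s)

Convert mass defect: Δm = 3.43 g = 0.00343 kg
E = Δm·c² = 0.00343 × (3×10⁸)²
= 0.00343 × 9×10¹⁶ = 3.087×10¹⁴ J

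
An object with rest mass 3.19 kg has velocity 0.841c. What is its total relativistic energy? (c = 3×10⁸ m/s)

γ = 1/√(1 - 0.841²) = 1.848
mc² = 3.19 × (3×10⁸)² = 2.871×10¹⁷ J
E = γmc² = 1.848 × 2.871×10¹⁷ = 5.306×10¹⁷ J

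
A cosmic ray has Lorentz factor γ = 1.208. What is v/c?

From γ = 1/√(1 - v²/c²):
1/γ² = 1/1.208² = 0.6853
v²/c² = 1 - 0.6853 = 0.3147
v/c = √(0.3147) = 0.5610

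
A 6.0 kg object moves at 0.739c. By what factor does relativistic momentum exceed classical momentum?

p_rel = γmv, p_class = mv
Ratio = γ = 1/√(1 - 0.739²) = 1.484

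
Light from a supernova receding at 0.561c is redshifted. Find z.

β = 0.561
(1+β)/(1-β) = 1.561/0.439 = 3.556
√(3.556) = 1.8857
z = 1.8857 - 1 = 0.8857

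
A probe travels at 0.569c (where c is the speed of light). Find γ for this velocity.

v/c = 0.569, so (v/c)² = 0.323761
1 - (v/c)² = 0.676239
γ = 1/√(0.676239) = 1.216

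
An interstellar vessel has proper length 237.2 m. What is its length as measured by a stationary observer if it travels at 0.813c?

Proper length L₀ = 237.2 m
γ = 1/√(1 - 0.813²) = 1.717
L = L₀/γ = 237.2/1.717 = 138.1 m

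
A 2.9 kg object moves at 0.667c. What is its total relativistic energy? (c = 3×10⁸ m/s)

γ = 1/√(1 - 0.667²) = 1.342
mc² = 2.9 × (3×10⁸)² = 2.610×10¹⁷ J
E = γmc² = 1.342 × 2.610×10¹⁷ = 3.503×10¹⁷ J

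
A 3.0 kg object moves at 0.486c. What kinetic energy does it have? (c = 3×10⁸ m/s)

γ = 1/√(1 - 0.486²) = 1.14422
γ - 1 = 0.14422
KE = (γ-1)mc² = 0.14422 × 3.0 × (3×10⁸)² = 3.894×10¹⁶ J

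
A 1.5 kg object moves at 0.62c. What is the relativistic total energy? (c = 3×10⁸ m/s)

γ = 1/√(1 - 0.62²) = 1.275
mc² = 1.5 × (3×10⁸)² = 1.350×10¹⁷ J
E = γmc² = 1.275 × 1.350×10¹⁷ = 1.721×10¹⁷ J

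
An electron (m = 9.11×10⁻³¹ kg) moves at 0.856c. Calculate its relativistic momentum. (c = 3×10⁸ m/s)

γ = 1/√(1 - 0.856²) = 1.9343
v = 0.856 × 3×10⁸ = 2.568×10⁸ m/s
p = γmv = 1.9343 × 9.11×10⁻³¹ × 2.568×10⁸ = 4.525×10⁻²² kg·m/s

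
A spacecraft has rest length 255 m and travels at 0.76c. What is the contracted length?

Proper length L₀ = 255 m
γ = 1/√(1 - 0.76²) = 1.539
L = L₀/γ = 255/1.539 = 165.7 m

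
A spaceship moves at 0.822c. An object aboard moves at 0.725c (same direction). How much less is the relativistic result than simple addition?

Classical: u' + v = 0.725 + 0.822 = 1.547c
Relativistic: u = (0.725 + 0.822)/(1 + 0.59595) = 1.547/1.59595 = 0.9693c
Difference: 1.547 - 0.9693 = 0.5777c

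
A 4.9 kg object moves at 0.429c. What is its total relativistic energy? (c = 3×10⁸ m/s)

γ = 1/√(1 - 0.429²) = 1.107
mc² = 4.9 × (3×10⁸)² = 4.410×10¹⁷ J
E = γmc² = 1.107 × 4.410×10¹⁷ = 4.882×10¹⁷ J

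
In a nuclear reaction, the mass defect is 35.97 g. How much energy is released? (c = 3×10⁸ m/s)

Convert mass defect: Δm = 35.97 g = 0.03597 kg
E = Δm·c² = 0.03597 × (3×10⁸)²
= 0.03597 × 9×10¹⁶ = 3.237×10¹⁵ J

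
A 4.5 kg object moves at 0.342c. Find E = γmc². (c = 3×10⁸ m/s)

γ = 1/√(1 - 0.342²) = 1.0642
mc² = 4.5 × (3×10⁸)² = 4.050×10¹⁷ J
E = γmc² = 1.0642 × 4.050×10¹⁷ = 4.310×10¹⁷ J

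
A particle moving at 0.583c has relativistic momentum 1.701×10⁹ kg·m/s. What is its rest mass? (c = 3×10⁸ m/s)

γ = 1/√(1 - 0.583²) = 1.2308
v = 0.583 × 3×10⁸ = 1.749×10⁸ m/s
m = p/(γv) = 1.701×10⁹/(1.2308 × 1.749×10⁸) = 7.902 kg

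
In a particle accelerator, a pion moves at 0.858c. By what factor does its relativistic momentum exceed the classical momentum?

p_rel = γmv, p_class = mv
Ratio = γ = 1/√(1 - 0.858²)
= 1/√(0.263836) = 1.947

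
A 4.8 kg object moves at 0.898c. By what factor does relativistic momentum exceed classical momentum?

p_rel = γmv, p_class = mv
Ratio = γ = 1/√(1 - 0.898²) = 2.273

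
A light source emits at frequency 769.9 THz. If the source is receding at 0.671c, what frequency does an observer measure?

β = v/c = 0.671
(1-β)/(1+β) = 0.329/1.671 = 0.1969
Doppler factor = √(0.1969) = 0.4437
f_obs = 769.9 × 0.4437 = 341.6 THz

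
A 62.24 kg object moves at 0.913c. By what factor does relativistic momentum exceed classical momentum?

p_rel = γmv, p_class = mv
Ratio = γ = 1/√(1 - 0.913²) = 2.451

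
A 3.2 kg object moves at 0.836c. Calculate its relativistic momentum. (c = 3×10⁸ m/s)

γ = 1/√(1 - 0.836²) = 1.8224
v = 0.836 × 3×10⁸ = 2.508×10⁸ m/s
p = γmv = 1.8224 × 3.2 × 2.508×10⁸ = 1.463×10⁹ kg·m/s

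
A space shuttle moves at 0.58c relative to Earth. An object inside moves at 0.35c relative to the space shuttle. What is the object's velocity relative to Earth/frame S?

u = (u' + v)/(1 + u'v/c²)
Numerator: 0.35 + 0.58 = 0.93
Denominator: 1 + 0.203 = 1.203
u = 0.93/1.203 = 0.7731c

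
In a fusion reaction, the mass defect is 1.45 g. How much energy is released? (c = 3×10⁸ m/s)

Convert mass defect: Δm = 1.45 g = 0.00145 kg
E = Δm·c² = 0.00145 × (3×10⁸)²
= 0.00145 × 9×10¹⁶ = 1.305×10¹⁴ J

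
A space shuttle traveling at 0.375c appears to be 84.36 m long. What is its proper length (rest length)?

Contracted length L = 84.36 m
γ = 1/√(1 - 0.375²) = 1.0787
L₀ = γL = 1.0787 × 84.36 = 91.00 m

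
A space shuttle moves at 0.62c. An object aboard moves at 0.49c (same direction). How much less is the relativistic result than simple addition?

Classical: u' + v = 0.49 + 0.62 = 1.11c
Relativistic: u = (0.49 + 0.62)/(1 + 0.3038) = 1.11/1.3038 = 0.8514c
Difference: 1.11 - 0.8514 = 0.2586c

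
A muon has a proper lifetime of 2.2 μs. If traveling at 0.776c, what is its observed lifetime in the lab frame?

Proper lifetime τ₀ = 2.2 μs
γ = 1/√(1 - 0.776²) = 1.5855
τ = γτ₀ = 1.5855 × 2.2 μs = 3.488 μs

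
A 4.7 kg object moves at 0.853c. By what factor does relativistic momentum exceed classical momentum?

p_rel = γmv, p_class = mv
Ratio = γ = 1/√(1 - 0.853²) = 1.916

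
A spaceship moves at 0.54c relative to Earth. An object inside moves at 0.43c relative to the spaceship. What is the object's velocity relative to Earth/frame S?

u = (u' + v)/(1 + u'v/c²)
Numerator: 0.43 + 0.54 = 0.97
Denominator: 1 + 0.2322 = 1.2322
u = 0.97/1.2322 = 0.7872c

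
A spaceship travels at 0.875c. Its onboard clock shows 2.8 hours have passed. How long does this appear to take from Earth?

Proper time Δt₀ = 2.8 hours
γ = 1/√(1 - 0.875²) = 2.0656
Δt = γΔt₀ = 2.0656 × 2.8 = 5.784 hours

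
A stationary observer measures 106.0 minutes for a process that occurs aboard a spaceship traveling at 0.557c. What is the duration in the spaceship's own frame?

Dilated time Δt = 106.0 minutes
γ = 1/√(1 - 0.557²) = 1.2041
Δt₀ = Δt/γ = 106.0/1.2041 = 88.03 minutes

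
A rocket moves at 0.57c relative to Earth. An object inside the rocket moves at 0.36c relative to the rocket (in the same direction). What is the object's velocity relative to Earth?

u = (u' + v)/(1 + u'v/c²)
Numerator: 0.36 + 0.57 = 0.93
Denominator: 1 + 0.2052 = 1.2052
u = 0.93/1.2052 = 0.7717c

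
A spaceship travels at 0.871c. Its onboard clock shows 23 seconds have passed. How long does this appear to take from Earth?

Proper time Δt₀ = 23 seconds
γ = 1/√(1 - 0.871²) = 2.0355
Δt = γΔt₀ = 2.0355 × 23 = 46.82 seconds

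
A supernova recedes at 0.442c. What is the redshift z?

β = 0.442
(1+β)/(1-β) = 1.442/0.558 = 2.58423
√(2.58423) = 1.6076
z = 1.6076 - 1 = 0.6076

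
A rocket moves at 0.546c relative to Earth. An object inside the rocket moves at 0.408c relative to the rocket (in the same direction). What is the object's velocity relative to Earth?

u = (u' + v)/(1 + u'v/c²)
Numerator: 0.408 + 0.546 = 0.954
Denominator: 1 + 0.222768 = 1.222768
u = 0.954/1.222768 = 0.7802c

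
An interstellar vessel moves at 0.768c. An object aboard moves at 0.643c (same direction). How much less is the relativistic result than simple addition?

Classical: u' + v = 0.643 + 0.768 = 1.411c
Relativistic: u = (0.643 + 0.768)/(1 + 0.493824) = 1.411/1.493824 = 0.9446c
Difference: 1.411 - 0.9446 = 0.4664c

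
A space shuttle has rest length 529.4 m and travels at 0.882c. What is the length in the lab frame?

Proper length L₀ = 529.4 m
γ = 1/√(1 - 0.882²) = 2.122
L = L₀/γ = 529.4/2.122 = 249.5 m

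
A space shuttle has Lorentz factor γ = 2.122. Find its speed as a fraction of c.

From γ = 1/√(1 - v²/c²):
1/γ² = 1/2.122² = 0.2221
v²/c² = 1 - 0.2221 = 0.7779
v/c = √(0.7779) = 0.8820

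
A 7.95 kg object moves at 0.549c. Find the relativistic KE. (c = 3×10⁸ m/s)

γ = 1/√(1 - 0.549²) = 1.1964
γ - 1 = 0.1964
KE = (γ-1)mc² = 0.1964 × 7.95 × (3×10⁸)² = 1.405×10¹⁷ J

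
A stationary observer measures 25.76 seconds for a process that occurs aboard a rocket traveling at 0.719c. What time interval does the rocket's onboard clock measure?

Dilated time Δt = 25.76 seconds
γ = 1/√(1 - 0.719²) = 1.439
Δt₀ = Δt/γ = 25.76/1.439 = 17.90 seconds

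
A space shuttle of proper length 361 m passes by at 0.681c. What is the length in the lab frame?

Proper length L₀ = 361 m
γ = 1/√(1 - 0.681²) = 1.3656
L = L₀/γ = 361/1.3656 = 264.4 m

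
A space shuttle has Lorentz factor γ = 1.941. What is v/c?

From γ = 1/√(1 - v²/c²):
1/γ² = 1/1.941² = 0.2654
v²/c² = 1 - 0.2654 = 0.7346
v/c = √(0.7346) = 0.8571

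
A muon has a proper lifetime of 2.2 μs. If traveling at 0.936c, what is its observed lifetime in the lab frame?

Proper lifetime τ₀ = 2.2 μs
γ = 1/√(1 - 0.936²) = 2.841
τ = γτ₀ = 2.841 × 2.2 μs = 6.250 μs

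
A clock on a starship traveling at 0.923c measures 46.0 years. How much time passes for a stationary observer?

Proper time Δt₀ = 46.0 years
γ = 1/√(1 - 0.923²) = 2.5988
Δt = γΔt₀ = 2.5988 × 46.0 = 119.5 years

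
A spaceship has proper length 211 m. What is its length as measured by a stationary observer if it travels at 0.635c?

Proper length L₀ = 211 m
γ = 1/√(1 - 0.635²) = 1.2945
L = L₀/γ = 211/1.2945 = 163.0 m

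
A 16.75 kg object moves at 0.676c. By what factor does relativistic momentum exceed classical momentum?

p_rel = γmv, p_class = mv
Ratio = γ = 1/√(1 - 0.676²) = 1.357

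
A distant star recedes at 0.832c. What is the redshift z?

β = 0.832
(1+β)/(1-β) = 1.832/0.168 = 10.90
√(10.90) = 3.302
z = 3.302 - 1 = 2.302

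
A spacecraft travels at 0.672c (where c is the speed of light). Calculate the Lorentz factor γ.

v/c = 0.672, so (v/c)² = 0.451584
1 - (v/c)² = 0.548416
γ = 1/√(0.548416) = 1.350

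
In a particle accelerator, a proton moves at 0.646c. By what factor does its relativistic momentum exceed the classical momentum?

p_rel = γmv, p_class = mv
Ratio = γ = 1/√(1 - 0.646²)
= 1/√(0.582684) = 1.310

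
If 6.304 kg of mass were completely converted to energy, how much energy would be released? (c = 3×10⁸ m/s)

Using E = mc²:
c² = (3×10⁸)² = 9×10¹⁶ m²/s²
E = 6.304 × 9×10¹⁶ = 5.674×10¹⁷ J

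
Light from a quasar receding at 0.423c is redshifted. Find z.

β = 0.423
(1+β)/(1-β) = 1.423/0.577 = 2.466
√(2.466) = 1.5704
z = 1.5704 - 1 = 0.5704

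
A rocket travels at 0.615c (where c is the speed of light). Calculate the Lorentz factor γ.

v/c = 0.615, so (v/c)² = 0.378225
1 - (v/c)² = 0.621775
γ = 1/√(0.621775) = 1.268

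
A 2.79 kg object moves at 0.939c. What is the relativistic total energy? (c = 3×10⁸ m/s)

γ = 1/√(1 - 0.939²) = 2.9077
mc² = 2.79 × (3×10⁸)² = 2.511×10¹⁷ J
E = γmc² = 2.9077 × 2.511×10¹⁷ = 7.301×10¹⁷ J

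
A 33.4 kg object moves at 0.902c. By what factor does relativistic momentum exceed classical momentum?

p_rel = γmv, p_class = mv
Ratio = γ = 1/√(1 - 0.902²) = 2.316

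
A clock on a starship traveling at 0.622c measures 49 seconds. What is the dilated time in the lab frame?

Proper time Δt₀ = 49 seconds
γ = 1/√(1 - 0.622²) = 1.2771
Δt = γΔt₀ = 1.2771 × 49 = 62.58 seconds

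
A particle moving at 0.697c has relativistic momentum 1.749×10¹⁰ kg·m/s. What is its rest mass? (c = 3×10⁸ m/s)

γ = 1/√(1 - 0.697²) = 1.3946
v = 0.697 × 3×10⁸ = 2.091×10⁸ m/s
m = p/(γv) = 1.749×10¹⁰/(1.3946 × 2.091×10⁸) = 59.98 kg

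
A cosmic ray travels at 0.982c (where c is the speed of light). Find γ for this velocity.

v/c = 0.982, so (v/c)² = 0.964324
1 - (v/c)² = 0.035676
γ = 1/√(0.035676) = 5.294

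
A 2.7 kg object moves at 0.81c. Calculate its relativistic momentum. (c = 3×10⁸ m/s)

γ = 1/√(1 - 0.81²) = 1.705
v = 0.81 × 3×10⁸ = 2.430×10⁸ m/s
p = γmv = 1.705 × 2.7 × 2.430×10⁸ = 1.119×10⁹ kg·m/s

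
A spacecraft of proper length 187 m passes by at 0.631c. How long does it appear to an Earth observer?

Proper length L₀ = 187 m
γ = 1/√(1 - 0.631²) = 1.289
L = L₀/γ = 187/1.289 = 145.1 m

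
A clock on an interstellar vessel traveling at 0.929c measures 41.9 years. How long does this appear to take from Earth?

Proper time Δt₀ = 41.9 years
γ = 1/√(1 - 0.929²) = 2.702
Δt = γΔt₀ = 2.702 × 41.9 = 113.2 years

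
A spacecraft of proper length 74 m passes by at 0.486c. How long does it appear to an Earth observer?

Proper length L₀ = 74 m
γ = 1/√(1 - 0.486²) = 1.1442
L = L₀/γ = 74/1.1442 = 64.67 m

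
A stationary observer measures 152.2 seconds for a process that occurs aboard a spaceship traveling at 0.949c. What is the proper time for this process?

Dilated time Δt = 152.2 seconds
γ = 1/√(1 - 0.949²) = 3.1718
Δt₀ = Δt/γ = 152.2/3.1718 = 47.99 seconds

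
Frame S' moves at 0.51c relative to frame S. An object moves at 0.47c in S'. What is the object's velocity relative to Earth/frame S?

u = (u' + v)/(1 + u'v/c²)
Numerator: 0.47 + 0.51 = 0.98
Denominator: 1 + 0.2397 = 1.2397
u = 0.98/1.2397 = 0.7905c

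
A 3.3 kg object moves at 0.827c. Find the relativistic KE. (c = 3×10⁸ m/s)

γ = 1/√(1 - 0.827²) = 1.7787
γ - 1 = 0.7787
KE = (γ-1)mc² = 0.7787 × 3.3 × (3×10⁸)² = 2.313×10¹⁷ J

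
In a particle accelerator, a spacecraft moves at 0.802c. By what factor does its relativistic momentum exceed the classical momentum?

p_rel = γmv, p_class = mv
Ratio = γ = 1/√(1 - 0.802²)
= 1/√(0.356796) = 1.674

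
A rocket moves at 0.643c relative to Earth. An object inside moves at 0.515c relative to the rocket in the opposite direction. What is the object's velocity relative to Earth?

Object's velocity in rocket frame is u' = -0.515c
u = (u' + v)/(1 + u'v/c²) = (v - 0.515)/(1 - 0.515·v/c²)
Numerator: 0.643 - 0.515 = 0.128
Denominator: 1 - 0.331145 = 0.668855
u = 0.128/0.668855 = 0.1914c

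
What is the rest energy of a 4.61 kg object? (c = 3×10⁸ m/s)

c² = (3×10⁸)² = 9.000×10¹⁶ m²/s²
E₀ = mc² = 4.61 × 9.000×10¹⁶ = 4.149×10¹⁷ J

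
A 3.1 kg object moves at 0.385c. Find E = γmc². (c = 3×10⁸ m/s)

γ = 1/√(1 - 0.385²) = 1.0835
mc² = 3.1 × (3×10⁸)² = 2.790×10¹⁷ J
E = γmc² = 1.0835 × 2.790×10¹⁷ = 3.023×10¹⁷ J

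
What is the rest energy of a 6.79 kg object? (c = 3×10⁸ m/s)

c² = (3×10⁸)² = 9.000×10¹⁶ m²/s²
E₀ = mc² = 6.79 × 9.000×10¹⁶ = 6.111×10¹⁷ J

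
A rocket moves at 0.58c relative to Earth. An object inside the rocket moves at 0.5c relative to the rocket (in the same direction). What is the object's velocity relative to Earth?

u = (u' + v)/(1 + u'v/c²)
Numerator: 0.5 + 0.58 = 1.08
Denominator: 1 + 0.29 = 1.29
u = 1.08/1.29 = 0.8372c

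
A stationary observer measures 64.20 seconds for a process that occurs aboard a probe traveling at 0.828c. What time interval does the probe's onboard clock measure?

Dilated time Δt = 64.20 seconds
γ = 1/√(1 - 0.828²) = 1.7834
Δt₀ = Δt/γ = 64.20/1.7834 = 36.00 seconds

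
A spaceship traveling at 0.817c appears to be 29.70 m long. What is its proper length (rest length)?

Contracted length L = 29.70 m
γ = 1/√(1 - 0.817²) = 1.7342
L₀ = γL = 1.7342 × 29.70 = 51.51 m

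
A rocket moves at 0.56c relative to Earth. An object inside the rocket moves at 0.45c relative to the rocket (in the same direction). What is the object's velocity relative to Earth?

u = (u' + v)/(1 + u'v/c²)
Numerator: 0.45 + 0.56 = 1.01
Denominator: 1 + 0.252 = 1.252
u = 1.01/1.252 = 0.8067c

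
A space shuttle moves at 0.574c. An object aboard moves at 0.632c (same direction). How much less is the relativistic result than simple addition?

Classical: u' + v = 0.632 + 0.574 = 1.206c
Relativistic: u = (0.632 + 0.574)/(1 + 0.362768) = 1.206/1.362768 = 0.8850c
Difference: 1.206 - 0.8850 = 0.3210c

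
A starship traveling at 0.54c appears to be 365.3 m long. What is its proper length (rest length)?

Contracted length L = 365.3 m
γ = 1/√(1 - 0.54²) = 1.188
L₀ = γL = 1.188 × 365.3 = 434.0 m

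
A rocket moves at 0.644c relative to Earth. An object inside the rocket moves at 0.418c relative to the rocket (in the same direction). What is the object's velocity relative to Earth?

u = (u' + v)/(1 + u'v/c²)
Numerator: 0.418 + 0.644 = 1.062
Denominator: 1 + 0.269192 = 1.269192
u = 1.062/1.269192 = 0.8368c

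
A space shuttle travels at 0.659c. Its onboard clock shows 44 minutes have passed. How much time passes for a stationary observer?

Proper time Δt₀ = 44 minutes
γ = 1/√(1 - 0.659²) = 1.3295
Δt = γΔt₀ = 1.3295 × 44 = 58.50 minutes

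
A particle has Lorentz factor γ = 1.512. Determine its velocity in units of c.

From γ = 1/√(1 - v²/c²):
1/γ² = 1/1.512² = 0.4374
v²/c² = 1 - 0.4374 = 0.5626
v/c = √(0.5626) = 0.7501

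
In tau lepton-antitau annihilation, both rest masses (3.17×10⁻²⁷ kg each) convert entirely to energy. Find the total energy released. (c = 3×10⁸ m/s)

Both particles have the same rest mass, so total mass = 2m
E = 2m·c² = 2 × 3.17×10⁻²⁷ × (3×10⁸)²
= 2 × 3.17×10⁻²⁷ × 9×10¹⁶
= 5.706×10⁻¹⁰ J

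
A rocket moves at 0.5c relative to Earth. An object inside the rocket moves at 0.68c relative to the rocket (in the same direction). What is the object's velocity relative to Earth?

u = (u' + v)/(1 + u'v/c²)
Numerator: 0.68 + 0.5 = 1.18
Denominator: 1 + 0.34 = 1.34
u = 1.18/1.34 = 0.8806c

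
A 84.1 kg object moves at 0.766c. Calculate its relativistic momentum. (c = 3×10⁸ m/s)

γ = 1/√(1 - 0.766²) = 1.5556
v = 0.766 × 3×10⁸ = 2.298×10⁸ m/s
p = γmv = 1.5556 × 84.1 × 2.298×10⁸ = 3.006×10¹⁰ kg·m/s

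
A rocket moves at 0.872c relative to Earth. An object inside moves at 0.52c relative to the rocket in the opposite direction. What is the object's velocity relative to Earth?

Object's velocity in rocket frame is u' = -0.52c
u = (u' + v)/(1 + u'v/c²) = (v - 0.52)/(1 - 0.52·v/c²)
Numerator: 0.872 - 0.52 = 0.352
Denominator: 1 - 0.45344 = 0.54656
u = 0.352/0.54656 = 0.6440c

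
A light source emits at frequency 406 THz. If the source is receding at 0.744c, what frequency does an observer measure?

β = v/c = 0.744
(1-β)/(1+β) = 0.256/1.744 = 0.14679
Doppler factor = √(0.14679) = 0.38313
f_obs = 406 × 0.38313 = 155.6 THz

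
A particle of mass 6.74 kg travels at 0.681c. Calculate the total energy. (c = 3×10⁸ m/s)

γ = 1/√(1 - 0.681²) = 1.3656
mc² = 6.74 × (3×10⁸)² = 6.066×10¹⁷ J
E = γmc² = 1.3656 × 6.066×10¹⁷ = 8.284×10¹⁷ J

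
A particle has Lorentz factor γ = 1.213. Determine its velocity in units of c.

From γ = 1/√(1 - v²/c²):
1/γ² = 1/1.213² = 0.6796
v²/c² = 1 - 0.6796 = 0.3204
v/c = √(0.3204) = 0.5660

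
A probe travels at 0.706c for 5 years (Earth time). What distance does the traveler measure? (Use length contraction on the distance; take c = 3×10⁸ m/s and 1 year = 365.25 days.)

Earth distance: d = v × t = 0.706c × 5 yr = 3.342×10¹⁶ m
γ = 1.412
d' = d/γ = 3.342×10¹⁶/1.412 = 2.367×10¹⁶ m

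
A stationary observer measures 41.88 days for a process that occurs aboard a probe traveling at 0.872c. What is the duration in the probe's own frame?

Dilated time Δt = 41.88 days
γ = 1/√(1 - 0.872²) = 2.043
Δt₀ = Δt/γ = 41.88/2.043 = 20.50 days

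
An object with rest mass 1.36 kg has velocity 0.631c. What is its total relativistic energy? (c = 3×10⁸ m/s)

γ = 1/√(1 - 0.631²) = 1.289
mc² = 1.36 × (3×10⁸)² = 1.224×10¹⁷ J
E = γmc² = 1.289 × 1.224×10¹⁷ = 1.578×10¹⁷ J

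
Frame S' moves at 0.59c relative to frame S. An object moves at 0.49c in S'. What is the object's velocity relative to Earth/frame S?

u = (u' + v)/(1 + u'v/c²)
Numerator: 0.49 + 0.59 = 1.08
Denominator: 1 + 0.2891 = 1.2891
u = 1.08/1.2891 = 0.8378c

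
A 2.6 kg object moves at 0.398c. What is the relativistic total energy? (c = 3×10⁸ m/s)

γ = 1/√(1 - 0.398²) = 1.090
mc² = 2.6 × (3×10⁸)² = 2.340×10¹⁷ J
E = γmc² = 1.090 × 2.340×10¹⁷ = 2.551×10¹⁷ J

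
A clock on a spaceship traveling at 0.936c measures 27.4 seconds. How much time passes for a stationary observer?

Proper time Δt₀ = 27.4 seconds
γ = 1/√(1 - 0.936²) = 2.841
Δt = γΔt₀ = 2.841 × 27.4 = 77.84 seconds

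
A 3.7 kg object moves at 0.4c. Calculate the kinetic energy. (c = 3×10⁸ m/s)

γ = 1/√(1 - 0.4²) = 1.09109
γ - 1 = 0.09109
KE = (γ-1)mc² = 0.09109 × 3.7 × (3×10⁸)² = 3.033×10¹⁶ J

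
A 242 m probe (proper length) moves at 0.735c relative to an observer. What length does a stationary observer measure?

Proper length L₀ = 242 m
γ = 1/√(1 - 0.735²) = 1.475
L = L₀/γ = 242/1.475 = 164.1 m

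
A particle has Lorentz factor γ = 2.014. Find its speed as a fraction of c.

From γ = 1/√(1 - v²/c²):
1/γ² = 1/2.014² = 0.2465
v²/c² = 1 - 0.2465 = 0.7535
v/c = √(0.7535) = 0.8680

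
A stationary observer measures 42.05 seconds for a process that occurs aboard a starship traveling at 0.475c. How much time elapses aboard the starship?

Dilated time Δt = 42.05 seconds
γ = 1/√(1 - 0.475²) = 1.1364
Δt₀ = Δt/γ = 42.05/1.1364 = 37.00 seconds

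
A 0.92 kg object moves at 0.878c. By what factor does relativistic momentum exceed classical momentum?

p_rel = γmv, p_class = mv
Ratio = γ = 1/√(1 - 0.878²) = 2.089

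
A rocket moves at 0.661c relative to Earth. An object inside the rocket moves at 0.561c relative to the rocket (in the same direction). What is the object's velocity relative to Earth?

u = (u' + v)/(1 + u'v/c²)
Numerator: 0.561 + 0.661 = 1.222
Denominator: 1 + 0.370821 = 1.370821
u = 1.222/1.370821 = 0.8914c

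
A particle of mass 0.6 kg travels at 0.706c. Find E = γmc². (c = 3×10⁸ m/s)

γ = 1/√(1 - 0.706²) = 1.412
mc² = 0.6 × (3×10⁸)² = 5.400×10¹⁶ J
E = γmc² = 1.412 × 5.400×10¹⁶ = 7.625×10¹⁶ J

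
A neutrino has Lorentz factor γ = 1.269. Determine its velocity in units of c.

From γ = 1/√(1 - v²/c²):
1/γ² = 1/1.269² = 0.6210
v²/c² = 1 - 0.6210 = 0.3790
v/c = √(0.3790) = 0.6156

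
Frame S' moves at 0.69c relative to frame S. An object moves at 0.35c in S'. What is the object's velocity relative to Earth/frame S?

u = (u' + v)/(1 + u'v/c²)
Numerator: 0.35 + 0.69 = 1.04
Denominator: 1 + 0.2415 = 1.2415
u = 1.04/1.2415 = 0.8377c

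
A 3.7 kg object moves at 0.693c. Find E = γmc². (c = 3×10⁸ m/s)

γ = 1/√(1 - 0.693²) = 1.387
mc² = 3.7 × (3×10⁸)² = 3.330×10¹⁷ J
E = γmc² = 1.387 × 3.330×10¹⁷ = 4.619×10¹⁷ J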